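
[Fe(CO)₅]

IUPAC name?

pentacarbonyliron(0)

There is no counter-ion, so the complex is neutral overall.
Ligand charges: 5×carbonyl (neutral); total 0. So Fe + (0) = 0, giving Fe = 0.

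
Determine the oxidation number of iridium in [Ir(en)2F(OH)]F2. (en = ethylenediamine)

2 fluoride outside the brackets (-1 each) → the complex ion is 2+.
Ligand charges: 1×OH = -1; 1×F = -1; 2×en neutral; sum -2.
Ir + (-2) = 2+ ⇒ Ir is +4.

+4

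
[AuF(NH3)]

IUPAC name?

amminefluorogold(I)

There is no counter-ion, so the complex is neutral overall.
Ligand charges: 1×fluoro (-1 each), 1×ammine (neutral); total -1. So Au + (-1) = 0, giving Au = +1.
Ligands are named alphabetically: ammine before fluoro.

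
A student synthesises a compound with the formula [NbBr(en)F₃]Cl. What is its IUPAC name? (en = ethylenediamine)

bromo(ethylenediamine)trifluoroniobium(V) chloride

The 1 chloride counter-ion carries a total charge of -1, so each complex ion is 1+.
Ligand charges: 1×bromo (-1 each), 1×ethylenediamine (neutral), 3×fluoro (-1 each); total -4. So Nb + (-4) = 1+, giving Nb = +5.
Ligands are named alphabetically: bromo before ethylenediamine before fluoro.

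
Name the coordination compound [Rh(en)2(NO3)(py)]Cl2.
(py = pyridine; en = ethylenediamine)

bis(ethylenediamine)nitrato(pyridine)rhodium(III) chloride

The 2 chloride counter-ions carry a total charge of -2, so each complex ion is 2+.
Ligand charges: 1×pyridine (neutral), 1×nitrato (-1 each), 2×ethylenediamine (neutral); total -1. So Rh + (-1) = 2+, giving Rh = +3.
Ligands are named alphabetically: ethylenediamine before nitrato before pyridine.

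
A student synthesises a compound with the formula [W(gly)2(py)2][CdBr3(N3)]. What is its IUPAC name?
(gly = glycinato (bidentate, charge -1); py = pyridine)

Cadmium is always +2 in its complexes; the anion's ligand charges sum to -4, so the complex anion is 2−.
A 1:1 salt means the cation carries the equal and opposite charge, 2+.
Cation: ligand charges sum to -2; for the ion to be 2+, W = +4.

bis(glycinato)bis(pyridine)tungsten(IV) azidotribromocadmate(II)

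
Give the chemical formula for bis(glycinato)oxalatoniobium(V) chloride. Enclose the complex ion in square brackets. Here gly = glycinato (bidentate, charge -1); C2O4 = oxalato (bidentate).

Ligands: 2 glycinato (gly, -1), 1 oxalato (C2O4, -2). Ligand charge sum = -4.
Charge balance with chloride (-1) requires 1 complex ion per 1 chloride.

[Nb(C2O4)(gly)2]Cl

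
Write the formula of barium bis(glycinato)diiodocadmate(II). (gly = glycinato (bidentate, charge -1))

Ligands: 2 iodo (I, -1), 2 glycinato (gly, -1). Ligand charge sum = -4.
With Cd in oxidation state +2, the complex ion is [Cd...]^2−.
Charge balance with barium (+2) requires 1 complex ion per 1 barium.

Ba[Cd(gly)2I2]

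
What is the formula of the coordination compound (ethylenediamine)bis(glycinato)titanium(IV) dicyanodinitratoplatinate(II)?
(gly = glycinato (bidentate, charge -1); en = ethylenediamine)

Cation [Ti…]: ligand charges -2, Ti(IV) ⇒ ion charge 2+.
Anion [Pt…]: ligand charges -4, Pt(II) ⇒ ion charge 2−.

[Ti(en)(gly)2][Pt(CN)2(NO3)2]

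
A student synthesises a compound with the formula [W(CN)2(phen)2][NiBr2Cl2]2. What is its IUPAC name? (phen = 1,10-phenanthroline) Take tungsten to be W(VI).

dicyanobis(1,10-phenanthroline)tungsten(VI) dibromodichloronickelate(II)

W is given as +6; the cation's ligand charges sum to -2, so the complex cation is 4+.
With 2 anions per cation, each anion must be 4/2 = 2−.
Anion: ligand charges sum to -4; for the ion to be 2−, Ni = +2.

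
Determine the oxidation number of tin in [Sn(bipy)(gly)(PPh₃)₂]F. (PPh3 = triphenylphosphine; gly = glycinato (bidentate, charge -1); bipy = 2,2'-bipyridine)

1 fluoride outside the brackets (-1 each) → the complex ion is 1+.
Ligand charges: 2×PPh3 neutral; 1×gly = -1; 1×bipy neutral; sum -1.
Sn + (-1) = 1+ ⇒ Sn is +2.

+2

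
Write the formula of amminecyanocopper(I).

Ligands: 1 cyano (CN, -1), 1 ammine (NH3, neutral). Ligand charge sum = -1.
With Cu in oxidation state +1, the complex ion is [Cu...].

[Cu(CN)(NH3)]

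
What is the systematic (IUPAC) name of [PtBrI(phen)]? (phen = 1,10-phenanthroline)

bromoiodo(1,10-phenanthroline)platinum(II)

There is no counter-ion, so the complex is neutral overall.
Ligand charges: 1×bromo (-1 each), 1×1,10-phenanthroline (neutral), 1×iodo (-1 each); total -2. So Pt + (-2) = 0, giving Pt = +2.
Ligands are named alphabetically: bromo before iodo before phenanthroline.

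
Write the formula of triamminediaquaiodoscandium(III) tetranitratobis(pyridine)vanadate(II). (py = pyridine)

[Sc(H2O)2I(NH3)3][V(NO3)4(py)2]

Cation [Sc…]: ligand charges -1, Sc(III) ⇒ ion charge 2+.
Anion [V…]: ligand charges -4, V(II) ⇒ ion charge 2−.
One 2+ cation balances one 2− anion.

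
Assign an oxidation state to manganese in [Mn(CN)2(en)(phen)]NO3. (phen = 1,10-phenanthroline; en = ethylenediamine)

1 nitrate outside the brackets (-1 each) → the complex ion is 1+.
Ligand charges: 1×phen neutral; 2×CN = -2; 1×en neutral; sum -2.
Mn + (-2) = 1+ ⇒ Mn is +3.

+3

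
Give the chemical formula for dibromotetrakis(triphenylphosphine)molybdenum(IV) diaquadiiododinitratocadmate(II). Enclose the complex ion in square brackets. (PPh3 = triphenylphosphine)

Cation [Mo…]: ligand charges -2, Mo(IV) ⇒ ion charge 2+.
Anion [Cd…]: ligand charges -4, Cd(II) ⇒ ion charge 2−.
One 2+ cation balances one 2− anion.

[MoBr2(PPh3)4][Cd(H2O)2I2(NO3)2]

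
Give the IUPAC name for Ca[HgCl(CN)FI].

The 1 calcium counter-ion carries a total charge of +2, so each complex ion is 2−.
Ligand charges: 1×fluoro (-1 each), 1×iodo (-1 each), 1×chloro (-1 each), 1×cyano (-1 each); total -4. So Hg + (-4) = 2−, giving Hg = +2.
The complex ion is anionic, so mercury takes the -ate form mercurate(II).

calcium chlorocyanofluoroiodomercurate(II)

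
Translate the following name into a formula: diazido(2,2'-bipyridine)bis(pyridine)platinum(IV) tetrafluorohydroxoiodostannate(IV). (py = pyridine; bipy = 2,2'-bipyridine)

[Pt(bipy)(N3)2(py)2][SnF4I(OH)]

Cation [Pt…]: ligand charges -2, Pt(IV) ⇒ ion charge 2+.
Anion [Sn…]: ligand charges -6, Sn(IV) ⇒ ion charge 2−.
One 2+ cation balances one 2− anion.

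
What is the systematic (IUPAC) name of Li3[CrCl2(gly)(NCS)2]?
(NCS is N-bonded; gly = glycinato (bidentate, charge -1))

The 3 lithium counter-ions carry a total charge of +3, so each complex ion is 3−.
Ligand charges: 2×isothiocyanato (-1 each), 2×chloro (-1 each), 1×glycinato (-1 each); total -5. So Cr + (-5) = 3−, giving Cr = +2.
The complex ion is anionic, so chromium takes the -ate form chromate(II).

lithium dichloro(glycinato)diisothiocyanatochromate(II)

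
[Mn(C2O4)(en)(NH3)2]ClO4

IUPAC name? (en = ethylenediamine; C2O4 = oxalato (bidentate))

The 1 perchlorate counter-ion carries a total charge of -1, so each complex ion is 1+.
Ligand charges: 1×ethylenediamine (neutral), 1×oxalato (-2 each), 2×ammine (neutral); total -2. So Mn + (-2) = 1+, giving Mn = +3.
Ligands are named alphabetically: ammine before ethylenediamine before oxalato.

diammine(ethylenediamine)oxalatomanganese(III) perchlorate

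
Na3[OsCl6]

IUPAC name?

The 3 sodium counter-ions carry a total charge of +3, so each complex ion is 3−.
Ligand charges: 6×chloro (-1 each); total -6. So Os + (-6) = 3−, giving Os = +3.
The complex ion is anionic, so osmium takes the -ate form osmate(III).

sodium hexachloroosmate(III)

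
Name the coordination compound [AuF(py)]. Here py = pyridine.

There is no counter-ion, so the complex is neutral overall.
Ligand charges: 1×fluoro (-1 each), 1×pyridine (neutral); total -1. So Au + (-1) = 0, giving Au = +1.
Ligands are named alphabetically: fluoro before pyridine.

fluoro(pyridine)gold(I)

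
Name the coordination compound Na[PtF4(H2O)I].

sodium aquatetrafluoroiodoplatinate(IV)

The 1 sodium counter-ion carries a total charge of +1, so each complex ion is 1−.
Ligand charges: 1×aqua (neutral), 4×fluoro (-1 each), 1×iodo (-1 each); total -5. So Pt + (-5) = 1−, giving Pt = +4.
Ligands are named alphabetically: aqua before fluoro before iodo.
The complex ion is anionic, so platinum takes the -ate form platinate(IV).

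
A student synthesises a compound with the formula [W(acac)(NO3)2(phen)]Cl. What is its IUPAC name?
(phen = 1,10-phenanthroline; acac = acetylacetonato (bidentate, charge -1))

The 1 chloride counter-ion carries a total charge of -1, so each complex ion is 1+.
Ligand charges: 1×1,10-phenanthroline (neutral), 1×acetylacetonato (-1 each), 2×nitrato (-1 each); total -3. So W + (-3) = 1+, giving W = +4.
Ligands are named alphabetically: acetylacetonato before nitrato before phenanthroline.

(acetylacetonato)dinitrato(1,10-phenanthroline)tungsten(IV) chloride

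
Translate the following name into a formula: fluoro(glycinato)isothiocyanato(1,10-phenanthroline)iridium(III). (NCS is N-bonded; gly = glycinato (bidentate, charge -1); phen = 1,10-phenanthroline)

Ligands: 1 fluoro (F, -1), 1 isothiocyanato (NCS, -1), 1 glycinato (gly, -1), 1 1,10-phenanthroline (phen, neutral). Ligand charge sum = -3.
With Ir in oxidation state +3, the complex ion is [Ir...].

[IrF(gly)(NCS)(phen)]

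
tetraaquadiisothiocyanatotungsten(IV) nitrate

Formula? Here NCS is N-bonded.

Ligands: 4 aqua (H2O, neutral), 2 isothiocyanato (NCS, -1). Ligand charge sum = -2.
With W in oxidation state +4, the complex ion is [W...]^2+.
Charge balance with nitrate (-1) requires 1 complex ion per 2 nitrate.

[W(H2O)4(NCS)2](NO3)2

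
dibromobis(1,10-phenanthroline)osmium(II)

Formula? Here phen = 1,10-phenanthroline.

Ligands: 2 1,10-phenanthroline (phen, neutral), 2 bromo (Br, -1). Ligand charge sum = -2.
With Os in oxidation state +2, the complex ion is [Os...].

[OsBr2(phen)2]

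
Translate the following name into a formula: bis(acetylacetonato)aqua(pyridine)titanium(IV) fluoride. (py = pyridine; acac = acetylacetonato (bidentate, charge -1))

[Ti(acac)2(H2O)(py)]F2

Ligands: 1 pyridine (py, neutral), 1 aqua (H2O, neutral), 2 acetylacetonato (acac, -1). Ligand charge sum = -2.
Charge balance with fluoride (-1) requires 1 complex ion per 2 fluoride.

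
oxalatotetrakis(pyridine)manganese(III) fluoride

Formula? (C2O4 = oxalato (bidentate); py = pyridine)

Ligands: 1 oxalato (C2O4, -2), 4 pyridine (py, neutral). Ligand charge sum = -2.
Charge balance with fluoride (-1) requires 1 complex ion per 1 fluoride.

[Mn(C2O4)(py)4]F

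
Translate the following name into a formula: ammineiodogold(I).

Ligands: 1 iodo (I, -1), 1 ammine (NH3, neutral). Ligand charge sum = -1.
With Au in oxidation state +1, the complex ion is [Au...].

[AuI(NH3)]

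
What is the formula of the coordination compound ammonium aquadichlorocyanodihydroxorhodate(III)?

Ligands: 1 cyano (CN, -1), 1 aqua (H2O, neutral), 2 hydroxo (OH, -1), 2 chloro (Cl, -1). Ligand charge sum = -5.
With Rh in oxidation state +3, the complex ion is [Rh...]^2−.
Charge balance with ammonium (+1) requires 1 complex ion per 2 ammonium.

(NH4)2[RhCl2(CN)(H2O)(OH)2]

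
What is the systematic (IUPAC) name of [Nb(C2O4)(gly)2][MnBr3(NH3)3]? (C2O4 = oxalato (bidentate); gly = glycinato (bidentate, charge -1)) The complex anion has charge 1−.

bis(glycinato)oxalatoniobium(V) triamminetribromomanganate(II)

The complex anion is given as 1−; its ligand charges sum to -3, so Mn = +2.
A 1:1 salt means the cation carries the equal and opposite charge, 1+.
Cation: ligand charges sum to -4; for the ion to be 1+, Nb = +5.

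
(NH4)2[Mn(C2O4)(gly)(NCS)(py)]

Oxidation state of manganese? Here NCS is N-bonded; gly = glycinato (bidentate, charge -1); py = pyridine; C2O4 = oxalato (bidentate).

+2

2 ammonium outside the brackets (+1 each) → the complex ion is 2−.
Ligand charges: 1×NCS = -1; 1×gly = -1; 1×py neutral; 1×C2O4 = -2; sum -4.
Mn + (-4) = 2− ⇒ Mn is +2.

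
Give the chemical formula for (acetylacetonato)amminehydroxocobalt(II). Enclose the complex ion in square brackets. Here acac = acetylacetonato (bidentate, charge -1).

[Co(acac)(NH3)(OH)]

Ligands: 1 ammine (NH3, neutral), 1 acetylacetonato (acac, -1), 1 hydroxo (OH, -1). Ligand charge sum = -2.
With Co in oxidation state +2, the complex ion is [Co...].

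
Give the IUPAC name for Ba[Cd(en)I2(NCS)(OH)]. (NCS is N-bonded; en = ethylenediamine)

The 1 barium counter-ion carries a total charge of +2, so each complex ion is 2−.
Ligand charges: 1×isothiocyanato (-1 each), 1×ethylenediamine (neutral), 2×iodo (-1 each), 1×hydroxo (-1 each); total -4. So Cd + (-4) = 2−, giving Cd = +2.
Ligands are named alphabetically: ethylenediamine before hydroxo before iodo before isothiocyanato.
The complex ion is anionic, so cadmium takes the -ate form cadmate(II).

barium (ethylenediamine)hydroxodiiodoisothiocyanatocadmate(II)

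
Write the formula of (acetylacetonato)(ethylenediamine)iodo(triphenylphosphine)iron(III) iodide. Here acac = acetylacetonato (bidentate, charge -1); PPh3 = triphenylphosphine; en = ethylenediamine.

[Fe(acac)(en)I(PPh3)]I

Ligands: 1 acetylacetonato (acac, -1), 1 triphenylphosphine (PPh3, neutral), 1 iodo (I, -1), 1 ethylenediamine (en, neutral). Ligand charge sum = -2.
Charge balance with iodide (-1) requires 1 complex ion per 1 iodide.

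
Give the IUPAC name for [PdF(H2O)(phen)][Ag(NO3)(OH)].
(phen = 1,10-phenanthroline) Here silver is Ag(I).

aquafluoro(1,10-phenanthroline)palladium(II) hydroxonitratoargentate(I)

Both ions are complex: the cation is named first with the plain metal name, the anion second with the -ate form; each ion's ligands are alphabetised independently.
Ag is given as +1; the anion's ligand charges sum to -2, so the complex anion is 1−.
A 1:1 salt means the cation carries the equal and opposite charge, 1+.
Cation: ligand charges sum to -1; for the ion to be 1+, Pd = +2.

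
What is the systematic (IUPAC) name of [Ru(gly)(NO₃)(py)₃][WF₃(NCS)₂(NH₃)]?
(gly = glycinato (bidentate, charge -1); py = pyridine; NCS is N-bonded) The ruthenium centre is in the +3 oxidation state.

(glycinato)nitratotris(pyridine)ruthenium(III) amminetrifluorodiisothiocyanatotungstate(IV)

Both ions are complex: the cation is named first with the plain metal name, the anion second with the -ate form; each ion's ligands are alphabetised independently.
Ru is given as +3; the cation's ligand charges sum to -2, so the complex cation is 1+.
A 1:1 salt means the anion carries the equal and opposite charge, 1−.
Anion: ligand charges sum to -5; for the ion to be 1−, W = +4.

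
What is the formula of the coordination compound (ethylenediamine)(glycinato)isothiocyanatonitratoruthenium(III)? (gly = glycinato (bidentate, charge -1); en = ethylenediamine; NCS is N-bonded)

Ligands: 1 nitrato (NO3, -1), 1 glycinato (gly, -1), 1 ethylenediamine (en, neutral), 1 isothiocyanato (NCS, -1). Ligand charge sum = -3.
With Ru in oxidation state +3, the complex ion is [Ru...].

[Ru(en)(gly)(NCS)(NO3)]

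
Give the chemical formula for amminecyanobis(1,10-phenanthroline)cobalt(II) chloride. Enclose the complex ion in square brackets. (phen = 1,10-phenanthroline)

[Co(CN)(NH3)(phen)2]Cl

Ligands: 1 cyano (CN, -1), 1 ammine (NH3, neutral), 2 1,10-phenanthroline (phen, neutral). Ligand charge sum = -1.
With Co in oxidation state +2, the complex ion is [Co...]^1+.
Charge balance with chloride (-1) requires 1 complex ion per 1 chloride.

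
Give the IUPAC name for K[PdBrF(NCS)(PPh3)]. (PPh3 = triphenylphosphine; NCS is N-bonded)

The 1 potassium counter-ion carries a total charge of +1, so each complex ion is 1−.
Ligand charges: 1×triphenylphosphine (neutral), 1×fluoro (-1 each), 1×bromo (-1 each), 1×isothiocyanato (-1 each); total -3. So Pd + (-3) = 1−, giving Pd = +2.
Ligands are named alphabetically: bromo before fluoro before isothiocyanato before triphenylphosphine.
The complex ion is anionic, so palladium takes the -ate form palladate(II).

potassium bromofluoroisothiocyanato(triphenylphosphine)palladate(II)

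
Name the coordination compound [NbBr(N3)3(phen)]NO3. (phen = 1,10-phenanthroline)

triazidobromo(1,10-phenanthroline)niobium(V) nitrate

The 1 nitrate counter-ion carries a total charge of -1, so each complex ion is 1+.
Ligand charges: 1×1,10-phenanthroline (neutral), 3×azido (-1 each), 1×bromo (-1 each); total -4. So Nb + (-4) = 1+, giving Nb = +5.
Ligands are named alphabetically: azido before bromo before phenanthroline.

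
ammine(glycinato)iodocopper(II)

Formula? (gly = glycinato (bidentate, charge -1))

Ligands: 1 iodo (I, -1), 1 ammine (NH3, neutral), 1 glycinato (gly, -1). Ligand charge sum = -2.
With Cu in oxidation state +2, the complex ion is [Cu...].

[Cu(gly)I(NH3)]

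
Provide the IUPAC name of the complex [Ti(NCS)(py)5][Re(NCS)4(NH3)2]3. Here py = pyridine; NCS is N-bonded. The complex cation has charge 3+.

Both ions are complex: the cation is named first with the plain metal name, the anion second with the -ate form; each ion's ligands are alphabetised independently.
The complex cation is given as 3+; its ligand charges sum to -1, so Ti = +4.
With 3 anions per cation, each anion must be 3/3 = 1−.
Anion: ligand charges sum to -4; for the ion to be 1−, Re = +3.

isothiocyanatopentakis(pyridine)titanium(IV) diamminetetraisothiocyanatorhenate(III)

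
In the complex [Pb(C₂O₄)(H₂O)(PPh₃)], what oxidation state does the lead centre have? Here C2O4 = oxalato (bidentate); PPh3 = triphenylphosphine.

No counter-ion: the bracketed complex is neutral.
Ligand charges: 1×H2O neutral; 1×C2O4 = -2; 1×PPh3 neutral; sum -2.
Pb + (-2) = 0 ⇒ Pb is +2.

+2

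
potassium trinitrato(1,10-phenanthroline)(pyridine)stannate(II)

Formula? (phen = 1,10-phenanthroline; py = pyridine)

Ligands: 3 nitrato (NO3, -1), 1 1,10-phenanthroline (phen, neutral), 1 pyridine (py, neutral). Ligand charge sum = -3.
Charge balance with potassium (+1) requires 1 complex ion per 1 potassium.

K[Sn(NO3)3(phen)(py)]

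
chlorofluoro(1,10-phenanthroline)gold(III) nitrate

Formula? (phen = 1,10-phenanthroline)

Ligands: 1 1,10-phenanthroline (phen, neutral), 1 fluoro (F, -1), 1 chloro (Cl, -1). Ligand charge sum = -2.
With Au in oxidation state +3, the complex ion is [Au...]^1+.
Charge balance with nitrate (-1) requires 1 complex ion per 1 nitrate.

[AuClF(phen)]NO3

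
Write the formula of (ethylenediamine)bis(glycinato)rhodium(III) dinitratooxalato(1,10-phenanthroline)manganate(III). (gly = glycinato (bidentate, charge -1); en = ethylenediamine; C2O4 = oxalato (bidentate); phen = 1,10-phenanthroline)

[Rh(en)(gly)2][Mn(C2O4)(NO3)2(phen)]

Cation [Rh…]: ligand charges -2, Rh(III) ⇒ ion charge 1+.
Anion [Mn…]: ligand charges -4, Mn(III) ⇒ ion charge 1−.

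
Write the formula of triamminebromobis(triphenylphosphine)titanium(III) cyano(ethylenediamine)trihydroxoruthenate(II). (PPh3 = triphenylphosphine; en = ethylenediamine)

Cation [Ti…]: ligand charges -1, Ti(III) ⇒ ion charge 2+.
Anion [Ru…]: ligand charges -4, Ru(II) ⇒ ion charge 2−.
One 2+ cation balances one 2− anion.

[TiBr(NH3)3(PPh3)2][Ru(CN)(en)(OH)3]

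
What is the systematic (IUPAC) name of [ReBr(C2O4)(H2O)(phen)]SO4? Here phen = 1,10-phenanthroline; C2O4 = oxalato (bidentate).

aquabromooxalato(1,10-phenanthroline)rhenium(V) sulfate

The 1 sulfate counter-ion carries a total charge of -2, so each complex ion is 2+.
Ligand charges: 1×bromo (-1 each), 1×1,10-phenanthroline (neutral), 1×oxalato (-2 each), 1×aqua (neutral); total -3. So Re + (-3) = 2+, giving Re = +5.
Ligands are named alphabetically: aqua before bromo before oxalato before phenanthroline.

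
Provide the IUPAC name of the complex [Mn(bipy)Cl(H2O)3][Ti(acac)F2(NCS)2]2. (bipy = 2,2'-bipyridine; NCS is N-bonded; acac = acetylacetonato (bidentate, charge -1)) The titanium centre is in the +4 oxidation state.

triaqua(2,2'-bipyridine)chloromanganese(III) (acetylacetonato)difluorodiisothiocyanatotitanate(IV)

Ti is given as +4; the anion's ligand charges sum to -5, so the complex anion is 1−.
With 2 anions per cation, the cation must be 2×1 = 2+.
Cation: ligand charges sum to -1; for the ion to be 2+, Mn = +3.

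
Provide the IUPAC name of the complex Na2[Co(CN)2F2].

The 2 sodium counter-ions carry a total charge of +2, so each complex ion is 2−.
Ligand charges: 2×fluoro (-1 each), 2×cyano (-1 each); total -4. So Co + (-4) = 2−, giving Co = +2.
Ligands are named alphabetically: cyano before fluoro.
The complex ion is anionic, so cobalt takes the -ate form cobaltate(II).

sodium dicyanodifluorocobaltate(II)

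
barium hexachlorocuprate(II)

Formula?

Ba2[CuCl6]

Ligands: 6 chloro (Cl, -1). Ligand charge sum = -6.
With Cu in oxidation state +2, the complex ion is [Cu...]^4−.
Charge balance with barium (+2) requires 1 complex ion per 2 barium.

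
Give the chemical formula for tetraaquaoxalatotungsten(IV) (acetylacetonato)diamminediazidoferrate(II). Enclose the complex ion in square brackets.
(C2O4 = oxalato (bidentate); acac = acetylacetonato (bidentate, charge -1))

Cation [W…]: ligand charges -2, W(IV) ⇒ ion charge 2+.
Anion [Fe…]: ligand charges -3, Fe(II) ⇒ ion charge 1−.
One 2+ cation requires 2 of the 1− anion.

[W(C2O4)(H2O)4][Fe(acac)(N3)2(NH3)2]2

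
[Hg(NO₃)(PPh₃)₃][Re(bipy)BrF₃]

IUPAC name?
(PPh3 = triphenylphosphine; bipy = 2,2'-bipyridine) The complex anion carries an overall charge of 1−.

nitratotris(triphenylphosphine)mercury(II) (2,2'-bipyridine)bromotrifluororhenate(III)

Both ions are complex: the cation is named first with the plain metal name, the anion second with the -ate form; each ion's ligands are alphabetised independently.
The complex anion is given as 1−; its ligand charges sum to -4, so Re = +3.
A 1:1 salt means the cation carries the equal and opposite charge, 1+.
Cation: ligand charges sum to -1; for the ion to be 1+, Hg = +2.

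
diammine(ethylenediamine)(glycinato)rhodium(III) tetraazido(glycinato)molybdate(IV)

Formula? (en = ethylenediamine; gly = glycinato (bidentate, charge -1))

Cation [Rh…]: ligand charges -1, Rh(III) ⇒ ion charge 2+.
Anion [Mo…]: ligand charges -5, Mo(IV) ⇒ ion charge 1−.

[Rh(en)(gly)(NH3)2][Mo(gly)(N3)4]2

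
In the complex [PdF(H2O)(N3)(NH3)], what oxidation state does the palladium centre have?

No counter-ion: the bracketed complex is neutral.
Ligand charges: 1×NH3 neutral; 1×N3 = -1; 1×H2O neutral; 1×F = -1; sum -2.
Pd + (-2) = 0 ⇒ Pd is +2.

+2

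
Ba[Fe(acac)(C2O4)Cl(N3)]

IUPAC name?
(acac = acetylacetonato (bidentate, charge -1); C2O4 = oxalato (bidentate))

The 1 barium counter-ion carries a total charge of +2, so each complex ion is 2−.
Ligand charges: 1×acetylacetonato (-1 each), 1×azido (-1 each), 1×chloro (-1 each), 1×oxalato (-2 each); total -5. So Fe + (-5) = 2−, giving Fe = +3.
Ligands are named alphabetically: acetylacetonato before azido before chloro before oxalato.
The complex ion is anionic, so iron takes the -ate form ferrate(III).

barium (acetylacetonato)azidochlorooxalatoferrate(III)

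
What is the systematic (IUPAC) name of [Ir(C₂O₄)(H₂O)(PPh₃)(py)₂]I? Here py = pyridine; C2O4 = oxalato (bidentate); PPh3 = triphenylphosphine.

aquaoxalatobis(pyridine)(triphenylphosphine)iridium(III) iodide

The 1 iodide counter-ion carries a total charge of -1, so each complex ion is 1+.
Ligand charges: 2×pyridine (neutral), 1×oxalato (-2 each), 1×triphenylphosphine (neutral), 1×aqua (neutral); total -2. So Ir + (-2) = 1+, giving Ir = +3.
Ligands are named alphabetically: aqua before oxalato before pyridine before triphenylphosphine.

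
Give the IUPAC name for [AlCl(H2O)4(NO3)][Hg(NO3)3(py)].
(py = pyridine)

Both ions are complex: the cation is named first with the plain metal name, the anion second with the -ate form; each ion's ligands are alphabetised independently.
Aluminium is always +3 in its complexes; the cation's ligand charges sum to -2, so the complex cation is 1+.
A 1:1 salt means the anion carries the equal and opposite charge, 1−.
Anion: ligand charges sum to -3; for the ion to be 1−, Hg = +2.

tetraaquachloronitratoaluminium(III) trinitrato(pyridine)mercurate(II)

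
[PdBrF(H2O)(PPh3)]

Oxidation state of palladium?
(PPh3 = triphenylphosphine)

+2

No counter-ion: the bracketed complex is neutral.
Ligand charges: 1×Br = -1; 1×F = -1; 1×H2O neutral; 1×PPh3 neutral; sum -2.
Pd + (-2) = 0 ⇒ Pd is +2.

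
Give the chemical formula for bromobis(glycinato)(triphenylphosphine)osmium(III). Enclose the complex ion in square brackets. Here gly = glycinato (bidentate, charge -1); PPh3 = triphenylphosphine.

Ligands: 1 bromo (Br, -1), 2 glycinato (gly, -1), 1 triphenylphosphine (PPh3, neutral). Ligand charge sum = -3.
With Os in oxidation state +3, the complex ion is [Os...].

[OsBr(gly)2(PPh3)]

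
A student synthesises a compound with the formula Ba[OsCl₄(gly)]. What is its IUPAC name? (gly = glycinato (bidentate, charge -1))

barium tetrachloro(glycinato)osmate(III)

The 1 barium counter-ion carries a total charge of +2, so each complex ion is 2−.
Ligand charges: 4×chloro (-1 each), 1×glycinato (-1 each); total -5. So Os + (-5) = 2−, giving Os = +3.
The complex ion is anionic, so osmium takes the -ate form osmate(III).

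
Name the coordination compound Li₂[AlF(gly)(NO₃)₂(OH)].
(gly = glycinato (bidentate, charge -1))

The 2 lithium counter-ions carry a total charge of +2, so each complex ion is 2−.
Ligand charges: 1×glycinato (-1 each), 1×hydroxo (-1 each), 2×nitrato (-1 each), 1×fluoro (-1 each); total -5. So Al + (-5) = 2−, giving Al = +3.
Ligands are named alphabetically: fluoro before glycinato before hydroxo before nitrato.
The complex ion is anionic, so aluminium takes the -ate form aluminate(III).

lithium fluoro(glycinato)hydroxodinitratoaluminate(III)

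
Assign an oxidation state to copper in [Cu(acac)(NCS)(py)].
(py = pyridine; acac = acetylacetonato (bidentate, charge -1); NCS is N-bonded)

No counter-ion: the bracketed complex is neutral.
Ligand charges: 1×py neutral; 1×acac = -1; 1×NCS = -1; sum -2.
Cu + (-2) = 0 ⇒ Cu is +2.

+2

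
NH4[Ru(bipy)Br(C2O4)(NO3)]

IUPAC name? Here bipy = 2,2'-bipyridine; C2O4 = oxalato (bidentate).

ammonium (2,2'-bipyridine)bromonitratooxalatoruthenate(III)

The 1 ammonium counter-ion carries a total charge of +1, so each complex ion is 1−.
Ligand charges: 1×nitrato (-1 each), 1×2,2'-bipyridine (neutral), 1×oxalato (-2 each), 1×bromo (-1 each); total -4. So Ru + (-4) = 1−, giving Ru = +3.
Ligands are named alphabetically: bipyridine before bromo before nitrato before oxalato.
The complex ion is anionic, so ruthenium takes the -ate form ruthenate(III).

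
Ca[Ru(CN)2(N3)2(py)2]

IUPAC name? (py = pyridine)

The 1 calcium counter-ion carries a total charge of +2, so each complex ion is 2−.
Ligand charges: 2×azido (-1 each), 2×pyridine (neutral), 2×cyano (-1 each); total -4. So Ru + (-4) = 2−, giving Ru = +2.
The complex ion is anionic, so ruthenium takes the -ate form ruthenate(II).

calcium diazidodicyanobis(pyridine)ruthenate(II)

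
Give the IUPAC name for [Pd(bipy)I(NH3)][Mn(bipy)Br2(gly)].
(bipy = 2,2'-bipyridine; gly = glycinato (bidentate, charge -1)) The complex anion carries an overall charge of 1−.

ammine(2,2'-bipyridine)iodopalladium(II) (2,2'-bipyridine)dibromo(glycinato)manganate(II)

Both ions are complex: the cation is named first with the plain metal name, the anion second with the -ate form; each ion's ligands are alphabetised independently.
The complex anion is given as 1−; its ligand charges sum to -3, so Mn = +2.
A 1:1 salt means the cation carries the equal and opposite charge, 1+.
Cation: ligand charges sum to -1; for the ion to be 1+, Pd = +2.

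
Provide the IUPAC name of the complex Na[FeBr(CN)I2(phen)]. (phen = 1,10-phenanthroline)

The 1 sodium counter-ion carries a total charge of +1, so each complex ion is 1−.
Ligand charges: 1×1,10-phenanthroline (neutral), 1×bromo (-1 each), 1×cyano (-1 each), 2×iodo (-1 each); total -4. So Fe + (-4) = 1−, giving Fe = +3.
The complex ion is anionic, so iron takes the -ate form ferrate(III).

sodium bromocyanodiiodo(1,10-phenanthroline)ferrate(III)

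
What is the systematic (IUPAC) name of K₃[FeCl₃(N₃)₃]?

potassium triazidotrichloroferrate(III)

The 3 potassium counter-ions carry a total charge of +3, so each complex ion is 3−.
Ligand charges: 3×azido (-1 each), 3×chloro (-1 each); total -6. So Fe + (-6) = 3−, giving Fe = +3.
Ligands are named alphabetically: azido before chloro.
The complex ion is anionic, so iron takes the -ate form ferrate(III).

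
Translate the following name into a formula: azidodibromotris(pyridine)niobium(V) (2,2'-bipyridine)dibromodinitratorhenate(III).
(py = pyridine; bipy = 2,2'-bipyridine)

[NbBr2(N3)(py)3][Re(bipy)Br2(NO3)2]2

Cation [Nb…]: ligand charges -3, Nb(V) ⇒ ion charge 2+.
Anion [Re…]: ligand charges -4, Re(III) ⇒ ion charge 1−.
One 2+ cation requires 2 of the 1− anion.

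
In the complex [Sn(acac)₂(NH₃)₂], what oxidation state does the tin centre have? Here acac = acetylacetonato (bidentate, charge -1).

+2

No counter-ion: the bracketed complex is neutral.
Ligand charges: 2×acac = -2; 2×NH3 neutral; sum -2.
Sn + (-2) = 0 ⇒ Sn is +2.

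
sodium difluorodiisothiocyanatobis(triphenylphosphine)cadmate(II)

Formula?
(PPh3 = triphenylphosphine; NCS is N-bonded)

Ligands: 2 triphenylphosphine (PPh3, neutral), 2 isothiocyanato (NCS, -1), 2 fluoro (F, -1). Ligand charge sum = -4.
With Cd in oxidation state +2, the complex ion is [Cd...]^2−.
Charge balance with sodium (+1) requires 1 complex ion per 2 sodium.

Na2[CdF2(NCS)2(PPh3)2]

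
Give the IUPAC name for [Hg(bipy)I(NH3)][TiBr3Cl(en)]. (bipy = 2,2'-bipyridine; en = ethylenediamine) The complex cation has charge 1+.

Both ions are complex: the cation is named first with the plain metal name, the anion second with the -ate form; each ion's ligands are alphabetised independently.
The complex cation is given as 1+; its ligand charges sum to -1, so Hg = +2.
A 1:1 salt means the anion carries the equal and opposite charge, 1−.
Anion: ligand charges sum to -4; for the ion to be 1−, Ti = +3.

ammine(2,2'-bipyridine)iodomercury(II) tribromochloro(ethylenediamine)titanate(III)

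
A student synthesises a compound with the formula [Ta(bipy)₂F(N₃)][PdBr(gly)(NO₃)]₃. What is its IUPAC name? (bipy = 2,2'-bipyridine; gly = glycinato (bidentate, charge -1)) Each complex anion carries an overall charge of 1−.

azidobis(2,2'-bipyridine)fluorotantalum(V) bromo(glycinato)nitratopalladate(II)

Both ions are complex: the cation is named first with the plain metal name, the anion second with the -ate form; each ion's ligands are alphabetised independently.
The complex anion is given as 1−; its ligand charges sum to -3, so Pd = +2.
With 3 anions per cation, the cation must be 3×1 = 3+.
Cation: ligand charges sum to -2; for the ion to be 3+, Ta = +5.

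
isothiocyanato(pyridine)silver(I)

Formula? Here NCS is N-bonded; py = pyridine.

[Ag(NCS)(py)]

Ligands: 1 isothiocyanato (NCS, -1), 1 pyridine (py, neutral). Ligand charge sum = -1.
With Ag in oxidation state +1, the complex ion is [Ag...].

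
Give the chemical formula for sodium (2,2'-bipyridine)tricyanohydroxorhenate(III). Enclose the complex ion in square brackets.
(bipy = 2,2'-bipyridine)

Na[Re(bipy)(CN)3(OH)]

Ligands: 1 hydroxo (OH, -1), 1 2,2'-bipyridine (bipy, neutral), 3 cyano (CN, -1). Ligand charge sum = -4.
With Re in oxidation state +3, the complex ion is [Re...]^1−.
Charge balance with sodium (+1) requires 1 complex ion per 1 sodium.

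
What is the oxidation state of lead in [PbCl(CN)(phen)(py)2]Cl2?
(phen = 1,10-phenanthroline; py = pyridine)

2 chloride outside the brackets (-1 each) → the complex ion is 2+.
Ligand charges: 1×phen neutral; 1×Cl = -1; 1×CN = -1; 2×py neutral; sum -2.
Pb + (-2) = 2+ ⇒ Pb is +4.

+4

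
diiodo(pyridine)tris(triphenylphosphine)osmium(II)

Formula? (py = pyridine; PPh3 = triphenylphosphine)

Ligands: 1 pyridine (py, neutral), 2 iodo (I, -1), 3 triphenylphosphine (PPh3, neutral). Ligand charge sum = -2.
With Os in oxidation state +2, the complex ion is [Os...].

[OsI2(PPh3)3(py)]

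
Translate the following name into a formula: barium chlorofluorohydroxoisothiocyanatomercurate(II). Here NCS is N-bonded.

Ligands: 1 fluoro (F, -1), 1 isothiocyanato (NCS, -1), 1 chloro (Cl, -1), 1 hydroxo (OH, -1). Ligand charge sum = -4.
With Hg in oxidation state +2, the complex ion is [Hg...]^2−.
Charge balance with barium (+2) requires 1 complex ion per 1 barium.

Ba[HgClF(NCS)(OH)]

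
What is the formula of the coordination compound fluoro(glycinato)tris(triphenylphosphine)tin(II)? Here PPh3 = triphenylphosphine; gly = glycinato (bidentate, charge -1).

Ligands: 1 fluoro (F, -1), 3 triphenylphosphine (PPh3, neutral), 1 glycinato (gly, -1). Ligand charge sum = -2.
With Sn in oxidation state +2, the complex ion is [Sn...].

[SnF(gly)(PPh3)3]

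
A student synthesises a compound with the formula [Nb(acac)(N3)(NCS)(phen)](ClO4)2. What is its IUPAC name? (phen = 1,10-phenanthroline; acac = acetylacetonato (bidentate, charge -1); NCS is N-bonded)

The 2 perchlorate counter-ions carry a total charge of -2, so each complex ion is 2+.
Ligand charges: 1×1,10-phenanthroline (neutral), 1×acetylacetonato (-1 each), 1×azido (-1 each), 1×isothiocyanato (-1 each); total -3. So Nb + (-3) = 2+, giving Nb = +5.
Ligands are named alphabetically: acetylacetonato before azido before isothiocyanato before phenanthroline.

(acetylacetonato)azidoisothiocyanato(1,10-phenanthroline)niobium(V) perchlorate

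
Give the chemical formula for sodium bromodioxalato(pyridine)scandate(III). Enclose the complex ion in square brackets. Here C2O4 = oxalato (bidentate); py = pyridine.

Ligands: 2 oxalato (C2O4, -2), 1 bromo (Br, -1), 1 pyridine (py, neutral). Ligand charge sum = -5.
With Sc in oxidation state +3, the complex ion is [Sc...]^2−.
Charge balance with sodium (+1) requires 1 complex ion per 2 sodium.

Na2[ScBr(C2O4)2(py)]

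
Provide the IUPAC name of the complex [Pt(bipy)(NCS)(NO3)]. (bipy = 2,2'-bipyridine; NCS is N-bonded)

There is no counter-ion, so the complex is neutral overall.
Ligand charges: 1×2,2'-bipyridine (neutral), 1×isothiocyanato (-1 each), 1×nitrato (-1 each); total -2. So Pt + (-2) = 0, giving Pt = +2.
Ligands are named alphabetically: bipyridine before isothiocyanato before nitrato.

(2,2'-bipyridine)isothiocyanatonitratoplatinum(II)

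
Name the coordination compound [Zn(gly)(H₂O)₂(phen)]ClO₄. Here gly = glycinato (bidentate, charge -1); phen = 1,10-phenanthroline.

The 1 perchlorate counter-ion carries a total charge of -1, so each complex ion is 1+.
Ligand charges: 1×glycinato (-1 each), 2×aqua (neutral), 1×1,10-phenanthroline (neutral); total -1. So Zn + (-1) = 1+, giving Zn = +2.
Ligands are named alphabetically: aqua before glycinato before phenanthroline.

diaqua(glycinato)(1,10-phenanthroline)zinc(II) perchlorate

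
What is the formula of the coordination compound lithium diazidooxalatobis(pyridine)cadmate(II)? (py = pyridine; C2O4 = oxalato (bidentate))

Ligands: 2 pyridine (py, neutral), 2 azido (N3, -1), 1 oxalato (C2O4, -2). Ligand charge sum = -4.
With Cd in oxidation state +2, the complex ion is [Cd...]^2−.
Charge balance with lithium (+1) requires 1 complex ion per 2 lithium.

Li2[Cd(C2O4)(N3)2(py)2]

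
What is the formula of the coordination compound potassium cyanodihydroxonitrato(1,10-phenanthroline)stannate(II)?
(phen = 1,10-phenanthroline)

Ligands: 1 cyano (CN, -1), 2 hydroxo (OH, -1), 1 nitrato (NO3, -1), 1 1,10-phenanthroline (phen, neutral). Ligand charge sum = -4.
With Sn in oxidation state +2, the complex ion is [Sn...]^2−.
Charge balance with potassium (+1) requires 1 complex ion per 2 potassium.

K2[Sn(CN)(NO3)(OH)2(phen)]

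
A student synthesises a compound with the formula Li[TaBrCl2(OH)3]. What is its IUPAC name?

lithium bromodichlorotrihydroxotantalate(V)

The 1 lithium counter-ion carries a total charge of +1, so each complex ion is 1−.
Ligand charges: 1×bromo (-1 each), 2×chloro (-1 each), 3×hydroxo (-1 each); total -6. So Ta + (-6) = 1−, giving Ta = +5.
Ligands are named alphabetically: bromo before chloro before hydroxo.
The complex ion is anionic, so tantalum takes the -ate form tantalate(V).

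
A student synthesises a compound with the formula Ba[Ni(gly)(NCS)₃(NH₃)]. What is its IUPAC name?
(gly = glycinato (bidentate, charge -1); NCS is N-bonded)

The 1 barium counter-ion carries a total charge of +2, so each complex ion is 2−.
Ligand charges: 1×glycinato (-1 each), 3×isothiocyanato (-1 each), 1×ammine (neutral); total -4. So Ni + (-4) = 2−, giving Ni = +2.
Ligands are named alphabetically: ammine before glycinato before isothiocyanato.
The complex ion is anionic, so nickel takes the -ate form nickelate(II).

barium ammine(glycinato)triisothiocyanatonickelate(II)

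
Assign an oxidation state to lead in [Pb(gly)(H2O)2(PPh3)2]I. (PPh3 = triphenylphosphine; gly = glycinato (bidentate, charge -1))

+2

1 iodide outside the brackets (-1 each) → the complex ion is 1+.
Ligand charges: 2×H2O neutral; 2×PPh3 neutral; 1×gly = -1; sum -1.
Pb + (-1) = 1+ ⇒ Pb is +2.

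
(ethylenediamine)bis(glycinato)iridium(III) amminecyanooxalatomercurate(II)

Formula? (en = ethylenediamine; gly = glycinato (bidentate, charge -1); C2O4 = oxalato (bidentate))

Cation [Ir…]: ligand charges -2, Ir(III) ⇒ ion charge 1+.
Anion [Hg…]: ligand charges -3, Hg(II) ⇒ ion charge 1−.
One 1+ cation balances one 1− anion.

[Ir(en)(gly)2][Hg(C2O4)(CN)(NH3)]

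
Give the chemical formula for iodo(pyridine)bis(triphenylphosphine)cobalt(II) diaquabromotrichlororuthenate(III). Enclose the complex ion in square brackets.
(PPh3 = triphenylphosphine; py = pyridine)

Cation [Co…]: ligand charges -1, Co(II) ⇒ ion charge 1+.
Anion [Ru…]: ligand charges -4, Ru(III) ⇒ ion charge 1−.
One 1+ cation balances one 1− anion.

[CoI(PPh3)2(py)][RuBrCl3(H2O)2]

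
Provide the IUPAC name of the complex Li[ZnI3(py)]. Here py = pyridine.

lithium triiodo(pyridine)zincate(II)

The 1 lithium counter-ion carries a total charge of +1, so each complex ion is 1−.
Ligand charges: 1×pyridine (neutral), 3×iodo (-1 each); total -3. So Zn + (-3) = 1−, giving Zn = +2.
Ligands are named alphabetically: iodo before pyridine.
The complex ion is anionic, so zinc takes the -ate form zincate(II).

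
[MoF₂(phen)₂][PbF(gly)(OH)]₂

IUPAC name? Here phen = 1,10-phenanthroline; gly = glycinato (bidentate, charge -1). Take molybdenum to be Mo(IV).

difluorobis(1,10-phenanthroline)molybdenum(IV) fluoro(glycinato)hydroxoplumbate(II)

Both ions are complex: the cation is named first with the plain metal name, the anion second with the -ate form; each ion's ligands are alphabetised independently.
Mo is given as +4; the cation's ligand charges sum to -2, so the complex cation is 2+.
With 2 anions per cation, each anion must be 2/2 = 1−.
Anion: ligand charges sum to -3; for the ion to be 1−, Pb = +2.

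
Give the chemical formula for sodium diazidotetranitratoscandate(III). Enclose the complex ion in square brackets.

Na3[Sc(N3)2(NO3)4]

Ligands: 2 azido (N3, -1), 4 nitrato (NO3, -1). Ligand charge sum = -6.
With Sc in oxidation state +3, the complex ion is [Sc...]^3−.
Charge balance with sodium (+1) requires 1 complex ion per 3 sodium.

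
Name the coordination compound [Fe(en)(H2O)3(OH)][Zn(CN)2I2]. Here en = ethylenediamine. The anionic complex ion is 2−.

The complex anion is given as 2−; its ligand charges sum to -4, so Zn = +2.
A 1:1 salt means the cation carries the equal and opposite charge, 2+.
Cation: ligand charges sum to -1; for the ion to be 2+, Fe = +3.

triaqua(ethylenediamine)hydroxoiron(III) dicyanodiiodozincate(II)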